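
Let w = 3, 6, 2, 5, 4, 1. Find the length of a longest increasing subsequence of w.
2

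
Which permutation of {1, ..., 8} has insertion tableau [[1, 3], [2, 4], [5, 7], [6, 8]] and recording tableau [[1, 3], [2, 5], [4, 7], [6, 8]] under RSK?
Reverse the RSK construction: for i from n down to 1, find the cell of Q containing i, remove the entry at that cell from P, and reverse-bump it up through P; the value ejected from row 1 is w(i).

Step i=8: Q has 8 at row 4, column 2; remove 8 from row 4 of P and reverse-bump: 8 enters row 3 and ejects 7; 7 enters row 2 and ejects 4; 4 enters row 1 and ejects 3. So w(8) = 3. P is now [[1, 4], [2, 7], [5, 8], [6]].
Step i=7: Q has 7 at row 3, column 2; remove 8 from row 3 of P and reverse-bump: 8 enters row 2 and ejects 7; 7 enters row 1 and ejects 4. So w(7) = 4. P is now [[1, 7], [2, 8], [5], [6]].
Step i=6: Q has 6 at row 4, column 1; remove 6 from row 4 of P and reverse-bump: 6 enters row 3 and ejects 5; 5 enters row 2 and ejects 2; 2 enters row 1 and ejects 1. So w(6) = 1. P is now [[2, 7], [5, 8], [6]].
Step i=5: Q has 5 at row 2, column 2; remove 8 from row 2 of P and reverse-bump: 8 enters row 1 and ejects 7. So w(5) = 7. P is now [[2, 8], [5], [6]].
Step i=4: Q has 4 at row 3, column 1; remove 6 from row 3 of P and reverse-bump: 6 enters row 2 and ejects 5; 5 enters row 1 and ejects 2. So w(4) = 2. P is now [[5, 8], [6]].
Step i=3: Q has 3 at row 1, column 2; remove that cell from P, ejecting 8. So w(3) = 8. P is now [[5], [6]].
Step i=2: Q has 2 at row 2, column 1; remove 6 from row 2 of P and reverse-bump: 6 enters row 1 and ejects 5. So w(2) = 5. P is now [[6]].
Step i=1: Q has 1 at row 1, column 1; remove that cell from P, ejecting 6. So w(1) = 6. P is now [].

So w = 6 5 8 2 7 1 4 3.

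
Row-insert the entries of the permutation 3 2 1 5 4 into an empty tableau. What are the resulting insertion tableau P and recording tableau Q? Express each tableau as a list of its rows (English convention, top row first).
Insert each entry of the permutation into P by Schensted row insertion, recording in Q the position of each new cell.

Insert 3: appended to row 1. P = [[3]].
Insert 2: 2 bumps 3 from row 1; 3 starts row 2. P = [[2], [3]].
Insert 1: 1 bumps 2 from row 1; 2 bumps 3 from row 2; 3 starts row 3. P = [[1], [2], [3]].
Insert 5: appended to row 1. P = [[1, 5], [2], [3]].
Insert 4: 4 bumps 5 from row 1; 5 appends to row 2. P = [[1, 4], [2, 5], [3]].

So P = [[1, 4], [2, 5], [3]], Q = [[1, 4], [2, 5], [3]].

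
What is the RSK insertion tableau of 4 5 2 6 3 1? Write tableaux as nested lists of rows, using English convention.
P = [[1, 3, 6], [2, 5], [4]]

Insert 4: appended to row 1. P = [[4]].
Insert 5: appended to row 1. P = [[4, 5]].
Insert 2: 2 bumps 4 from row 1; 4 starts row 2. P = [[2, 5], [4]].
Insert 6: appended to row 1. P = [[2, 5, 6], [4]].
Insert 3: 3 bumps 5 from row 1; 5 appends to row 2. P = [[2, 3, 6], [4, 5]].
Insert 1: 1 bumps 2 from row 1; 2 bumps 4 from row 2; 4 starts row 3. P = [[1, 3, 6], [2, 5], [4]].

So P = [[1, 3, 6], [2, 5], [4]].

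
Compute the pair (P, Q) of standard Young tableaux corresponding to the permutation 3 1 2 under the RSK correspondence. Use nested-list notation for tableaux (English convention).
Insert each entry of the permutation into P by Schensted row insertion, recording in Q the position of each new cell.

Insert 3: appended to row 1. P = [[3]].
Insert 1: 1 bumps 3 from row 1; 3 starts row 2. P = [[1], [3]].
Insert 2: appended to row 1. P = [[1, 2], [3]].

So P = [[1, 2], [3]], Q = [[1, 3], [2]].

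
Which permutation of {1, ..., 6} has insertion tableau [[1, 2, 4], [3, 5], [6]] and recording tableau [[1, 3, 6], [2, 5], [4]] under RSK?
6 3 5 1 2 4

Reverse the RSK construction: for i from n down to 1, find the cell of Q containing i, remove the entry at that cell from P, and reverse-bump it up through P; the value ejected from row 1 is w(i).

Step i=6: Q has 6 at row 1, column 3; remove that cell from P, ejecting 4. So w(6) = 4. P is now [[1, 2], [3, 5], [6]].
Step i=5: Q has 5 at row 2, column 2; remove 5 from row 2 of P and reverse-bump: 5 enters row 1 and ejects 2. So w(5) = 2. P is now [[1, 5], [3], [6]].
Step i=4: Q has 4 at row 3, column 1; remove 6 from row 3 of P and reverse-bump: 6 enters row 2 and ejects 3; 3 enters row 1 and ejects 1. So w(4) = 1. P is now [[3, 5], [6]].
Step i=3: Q has 3 at row 1, column 2; remove that cell from P, ejecting 5. So w(3) = 5. P is now [[3], [6]].
Step i=2: Q has 2 at row 2, column 1; remove 6 from row 2 of P and reverse-bump: 6 enters row 1 and ejects 3. So w(2) = 3. P is now [[6]].
Step i=1: Q has 1 at row 1, column 1; remove that cell from P, ejecting 6. So w(1) = 6. P is now [].

So w = 6 3 5 1 2 4.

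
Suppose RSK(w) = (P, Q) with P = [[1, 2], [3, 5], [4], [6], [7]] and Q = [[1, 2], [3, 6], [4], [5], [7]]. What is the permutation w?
Reverse the RSK construction: for i from n down to 1, find the cell of Q containing i, remove the entry at that cell from P, and reverse-bump it up through P; the value ejected from row 1 is w(i).

Step i=7: Q has 7 at row 5, column 1; remove 7 from row 5 of P and reverse-bump: 7 enters row 4 and ejects 6; 6 enters row 3 and ejects 4; 4 enters row 2 and ejects 3; 3 enters row 1 and ejects 2. So w(7) = 2. P is now [[1, 3], [4, 5], [6], [7]].
Step i=6: Q has 6 at row 2, column 2; remove 5 from row 2 of P and reverse-bump: 5 enters row 1 and ejects 3. So w(6) = 3. P is now [[1, 5], [4], [6], [7]].
Step i=5: Q has 5 at row 4, column 1; remove 7 from row 4 of P and reverse-bump: 7 enters row 3 and ejects 6; 6 enters row 2 and ejects 4; 4 enters row 1 and ejects 1. So w(5) = 1. P is now [[4, 5], [6], [7]].
Step i=4: Q has 4 at row 3, column 1; remove 7 from row 3 of P and reverse-bump: 7 enters row 2 and ejects 6; 6 enters row 1 and ejects 5. So w(4) = 5. P is now [[4, 6], [7]].
Step i=3: Q has 3 at row 2, column 1; remove 7 from row 2 of P and reverse-bump: 7 enters row 1 and ejects 6. So w(3) = 6. P is now [[4, 7]].
Step i=2: Q has 2 at row 1, column 2; remove that cell from P, ejecting 7. So w(2) = 7. P is now [[4]].
Step i=1: Q has 1 at row 1, column 1; remove that cell from P, ejecting 4. So w(1) = 4. P is now [].

So w = 4 7 6 5 1 3 2.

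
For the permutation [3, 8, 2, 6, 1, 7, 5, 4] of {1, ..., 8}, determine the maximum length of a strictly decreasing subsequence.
4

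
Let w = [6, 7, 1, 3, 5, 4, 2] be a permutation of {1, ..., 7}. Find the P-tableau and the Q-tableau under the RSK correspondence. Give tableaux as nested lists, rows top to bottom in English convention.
Insert each entry of the permutation into P by Schensted row insertion, recording in Q the position of each new cell.

After inserting 6: P = [[6]].
After inserting 7: P = [[6, 7]].
After inserting 1: P = [[1, 7], [6]].
After inserting 3: P = [[1, 3], [6, 7]].
After inserting 5: P = [[1, 3, 5], [6, 7]].
After inserting 4: P = [[1, 3, 4], [5, 7], [6]].
After inserting 2: P = [[1, 2, 4], [3, 7], [5], [6]].

So P = [[1, 2, 4], [3, 7], [5], [6]], Q = [[1, 2, 5], [3, 4], [6], [7]].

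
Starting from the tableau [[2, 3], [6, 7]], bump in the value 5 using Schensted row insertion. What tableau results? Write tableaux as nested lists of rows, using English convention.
5 is larger than every entry of row 1, so it is appended to row 1. The new tableau is [[2, 3, 5], [6, 7]].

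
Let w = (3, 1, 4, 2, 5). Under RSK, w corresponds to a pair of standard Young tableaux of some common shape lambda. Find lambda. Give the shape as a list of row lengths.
[3, 2]

Row-insert each entry into an empty tableau.

After inserting 3: P = [[3]].
After inserting 1: P = [[1], [3]].
After inserting 4: P = [[1, 4], [3]].
After inserting 2: P = [[1, 2], [3, 4]].
After inserting 5: P = [[1, 2, 5], [3, 4]].

The final insertion tableau P = [[1, 2, 5], [3, 4]] has shape [3, 2].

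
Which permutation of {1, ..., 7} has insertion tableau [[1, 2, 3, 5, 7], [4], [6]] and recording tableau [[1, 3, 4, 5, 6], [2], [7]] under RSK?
6 1 2 4 5 7 3

Reverse the RSK construction: for i from n down to 1, find the cell of Q containing i, remove the entry at that cell from P, and reverse-bump it up through P; the value ejected from row 1 is w(i).

Step i=7: Q has 7 at row 3, column 1; remove 6 from row 3 of P and reverse-bump: 6 enters row 2 and ejects 4; 4 enters row 1 and ejects 3. So w(7) = 3. P is now [[1, 2, 4, 5, 7], [6]].
Step i=6: Q has 6 at row 1, column 5; remove that cell from P, ejecting 7. So w(6) = 7. P is now [[1, 2, 4, 5], [6]].
Step i=5: Q has 5 at row 1, column 4; remove that cell from P, ejecting 5. So w(5) = 5. P is now [[1, 2, 4], [6]].
Step i=4: Q has 4 at row 1, column 3; remove that cell from P, ejecting 4. So w(4) = 4. P is now [[1, 2], [6]].
Step i=3: Q has 3 at row 1, column 2; remove that cell from P, ejecting 2. So w(3) = 2. P is now [[1], [6]].
Step i=2: Q has 2 at row 2, column 1; remove 6 from row 2 of P and reverse-bump: 6 enters row 1 and ejects 1. So w(2) = 1. P is now [[6]].
Step i=1: Q has 1 at row 1, column 1; remove that cell from P, ejecting 6. So w(1) = 6. P is now [].

So w = 6 1 2 4 5 7 3.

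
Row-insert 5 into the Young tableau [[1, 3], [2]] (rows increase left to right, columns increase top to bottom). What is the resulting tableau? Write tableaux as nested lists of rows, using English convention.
5 is larger than every entry of row 1, so it is appended to row 1. The new tableau is [[1, 3, 5], [2]].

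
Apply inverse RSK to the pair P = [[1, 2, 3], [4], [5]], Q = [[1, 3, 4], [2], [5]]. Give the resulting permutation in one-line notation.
Reverse the RSK construction: for i from n down to 1, find the cell of Q containing i, remove the entry at that cell from P, and reverse-bump it up through P; the value ejected from row 1 is w(i).

Step i=5: Q has 5 at row 3, column 1; remove 5 from row 3 of P and reverse-bump: 5 enters row 2 and ejects 4; 4 enters row 1 and ejects 3. So w(5) = 3. P is now [[1, 2, 4], [5]].
Step i=4: Q has 4 at row 1, column 3; remove that cell from P, ejecting 4. So w(4) = 4. P is now [[1, 2], [5]].
Step i=3: Q has 3 at row 1, column 2; remove that cell from P, ejecting 2. So w(3) = 2. P is now [[1], [5]].
Step i=2: Q has 2 at row 2, column 1; remove 5 from row 2 of P and reverse-bump: 5 enters row 1 and ejects 1. So w(2) = 1. P is now [[5]].
Step i=1: Q has 1 at row 1, column 1; remove that cell from P, ejecting 5. So w(1) = 5. P is now [].

So w = 5 1 2 4 3.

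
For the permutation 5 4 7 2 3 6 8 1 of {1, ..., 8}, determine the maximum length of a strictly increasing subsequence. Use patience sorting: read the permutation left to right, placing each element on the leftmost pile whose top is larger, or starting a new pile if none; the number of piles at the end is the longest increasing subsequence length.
5: new pile. tops = [5]
4: onto pile 1 (replacing 5). tops = [4]
7: new pile. tops = [4, 7]
2: onto pile 1 (replacing 4). tops = [2, 7]
3: onto pile 2 (replacing 7). tops = [2, 3]
6: new pile. tops = [2, 3, 6]
8: new pile. tops = [2, 3, 6, 8]
1: onto pile 1 (replacing 2). tops = [1, 3, 6, 8]

4 piles, so the longest increasing subsequence has length 4.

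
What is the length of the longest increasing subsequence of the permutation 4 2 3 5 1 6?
4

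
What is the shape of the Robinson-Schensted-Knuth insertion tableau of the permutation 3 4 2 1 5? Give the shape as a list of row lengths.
Row-insert each entry into an empty tableau.

After inserting 3: P = [[3]].
After inserting 4: P = [[3, 4]].
After inserting 2: P = [[2, 4], [3]].
After inserting 1: P = [[1, 4], [2], [3]].
After inserting 5: P = [[1, 4, 5], [2], [3]].

The final insertion tableau P = [[1, 4, 5], [2], [3]] has shape [3, 1, 1].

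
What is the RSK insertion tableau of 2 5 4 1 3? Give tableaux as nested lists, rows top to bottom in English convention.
P = [[1, 3], [2, 4], [5]]

After inserting 2: P = [[2]].
After inserting 5: P = [[2, 5]].
After inserting 4: P = [[2, 4], [5]].
After inserting 1: P = [[1, 4], [2], [5]].
After inserting 3: P = [[1, 3], [2, 4], [5]].

So P = [[1, 3], [2, 4], [5]].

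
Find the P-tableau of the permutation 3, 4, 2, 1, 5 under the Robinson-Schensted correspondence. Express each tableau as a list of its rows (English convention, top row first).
P = [[1, 4, 5], [2], [3]]

Insert 3: appended to row 1. P = [[3]].
Insert 4: appended to row 1. P = [[3, 4]].
Insert 2: 2 bumps 3 from row 1; 3 starts row 2. P = [[2, 4], [3]].
Insert 1: 1 bumps 2 from row 1; 2 bumps 3 from row 2; 3 starts row 3. P = [[1, 4], [2], [3]].
Insert 5: appended to row 1. P = [[1, 4, 5], [2], [3]].

So P = [[1, 4, 5], [2], [3]].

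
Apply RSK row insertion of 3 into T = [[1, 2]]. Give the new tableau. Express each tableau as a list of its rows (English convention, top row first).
3 is larger than every entry of row 1, so it is appended to row 1. The new tableau is [[1, 2, 3]].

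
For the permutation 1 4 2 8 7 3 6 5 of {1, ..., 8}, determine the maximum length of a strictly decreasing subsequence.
4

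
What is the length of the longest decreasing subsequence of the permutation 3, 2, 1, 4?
3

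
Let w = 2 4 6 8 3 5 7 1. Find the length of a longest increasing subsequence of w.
4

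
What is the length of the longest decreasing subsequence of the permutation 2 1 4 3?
2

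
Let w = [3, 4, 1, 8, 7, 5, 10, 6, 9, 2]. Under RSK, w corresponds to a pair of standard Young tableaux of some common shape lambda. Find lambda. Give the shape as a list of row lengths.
Row-insert each entry into an empty tableau.

After inserting 3: P = [[3]].
After inserting 4: P = [[3, 4]].
After inserting 1: P = [[1, 4], [3]].
After inserting 8: P = [[1, 4, 8], [3]].
After inserting 7: P = [[1, 4, 7], [3, 8]].
After inserting 5: P = [[1, 4, 5], [3, 7], [8]].
After inserting 10: P = [[1, 4, 5, 10], [3, 7], [8]].
After inserting 6: P = [[1, 4, 5, 6], [3, 7, 10], [8]].
After inserting 9: P = [[1, 4, 5, 6, 9], [3, 7, 10], [8]].
After inserting 2: P = [[1, 2, 5, 6, 9], [3, 4, 10], [7], [8]].

The final insertion tableau P = [[1, 2, 5, 6, 9], [3, 4, 10], [7], [8]] has shape [5, 3, 1, 1].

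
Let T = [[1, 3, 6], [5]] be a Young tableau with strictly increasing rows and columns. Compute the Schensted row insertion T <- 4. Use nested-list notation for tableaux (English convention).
In row 1, 4 replaces 6 (the leftmost entry greater than 4); 6 is bumped to row 2. 6 is appended to row 2. The new tableau is [[1, 3, 4], [5, 6]].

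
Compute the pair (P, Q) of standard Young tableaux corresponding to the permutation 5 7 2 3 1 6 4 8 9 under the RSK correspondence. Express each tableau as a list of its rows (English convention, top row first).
P = [[1, 3, 4, 8, 9], [2, 6], [5, 7]], Q = [[1, 2, 6, 8, 9], [3, 4], [5, 7]]

Insert each entry of the permutation into P by Schensted row insertion, recording in Q the position of each new cell.

Insert 5: appended to row 1. P = [[5]].
Insert 7: appended to row 1. P = [[5, 7]].
Insert 2: 2 bumps 5 from row 1; 5 starts row 2. P = [[2, 7], [5]].
Insert 3: 3 bumps 7 from row 1; 7 appends to row 2. P = [[2, 3], [5, 7]].
Insert 1: 1 bumps 2 from row 1; 2 bumps 5 from row 2; 5 starts row 3. P = [[1, 3], [2, 7], [5]].
Insert 6: appended to row 1. P = [[1, 3, 6], [2, 7], [5]].
Insert 4: 4 bumps 6 from row 1; 6 bumps 7 from row 2; 7 appends to row 3. P = [[1, 3, 4], [2, 6], [5, 7]].
Insert 8: appended to row 1. P = [[1, 3, 4, 8], [2, 6], [5, 7]].
Insert 9: appended to row 1. P = [[1, 3, 4, 8, 9], [2, 6], [5, 7]].

So P = [[1, 3, 4, 8, 9], [2, 6], [5, 7]], Q = [[1, 2, 6, 8, 9], [3, 4], [5, 7]].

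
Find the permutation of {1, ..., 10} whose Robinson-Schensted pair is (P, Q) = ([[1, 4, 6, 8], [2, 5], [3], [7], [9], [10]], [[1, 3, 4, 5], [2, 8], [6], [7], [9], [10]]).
10 3 5 7 9 8 2 6 4 1

Reverse the RSK construction: for i from n down to 1, find the cell of Q containing i, remove the entry at that cell from P, and reverse-bump it up through P; the value ejected from row 1 is w(i).

Step i=10: Q has 10 at row 6, column 1; remove 10 from row 6 of P and reverse-bump: 10 enters row 5 and ejects 9; 9 enters row 4 and ejects 7; 7 enters row 3 and ejects 3; 3 enters row 2 and ejects 2; 2 enters row 1 and ejects 1. So w(10) = 1. P is now [[2, 4, 6, 8], [3, 5], [7], [9], [10]].
Step i=9: Q has 9 at row 5, column 1; remove 10 from row 5 of P and reverse-bump: 10 enters row 4 and ejects 9; 9 enters row 3 and ejects 7; 7 enters row 2 and ejects 5; 5 enters row 1 and ejects 4. So w(9) = 4. P is now [[2, 5, 6, 8], [3, 7], [9], [10]].
Step i=8: Q has 8 at row 2, column 2; remove 7 from row 2 of P and reverse-bump: 7 enters row 1 and ejects 6. So w(8) = 6. P is now [[2, 5, 7, 8], [3], [9], [10]].
Step i=7: Q has 7 at row 4, column 1; remove 10 from row 4 of P and reverse-bump: 10 enters row 3 and ejects 9; 9 enters row 2 and ejects 3; 3 enters row 1 and ejects 2. So w(7) = 2. P is now [[3, 5, 7, 8], [9], [10]].
Step i=6: Q has 6 at row 3, column 1; remove 10 from row 3 of P and reverse-bump: 10 enters row 2 and ejects 9; 9 enters row 1 and ejects 8. So w(6) = 8. P is now [[3, 5, 7, 9], [10]].
Step i=5: Q has 5 at row 1, column 4; remove that cell from P, ejecting 9. So w(5) = 9. P is now [[3, 5, 7], [10]].
Step i=4: Q has 4 at row 1, column 3; remove that cell from P, ejecting 7. So w(4) = 7. P is now [[3, 5], [10]].
Step i=3: Q has 3 at row 1, column 2; remove that cell from P, ejecting 5. So w(3) = 5. P is now [[3], [10]].
Step i=2: Q has 2 at row 2, column 1; remove 10 from row 2 of P and reverse-bump: 10 enters row 1 and ejects 3. So w(2) = 3. P is now [[10]].
Step i=1: Q has 1 at row 1, column 1; remove that cell from P, ejecting 10. So w(1) = 10. P is now [].

So w = 10 3 5 7 9 8 2 6 4 1.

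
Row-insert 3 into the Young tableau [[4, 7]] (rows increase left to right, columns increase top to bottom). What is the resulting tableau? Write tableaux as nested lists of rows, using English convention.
In row 1, 3 replaces 4 (the leftmost entry greater than 3); 4 is bumped to row 2. 4 starts a new row 2. The new tableau is [[3, 7], [4]].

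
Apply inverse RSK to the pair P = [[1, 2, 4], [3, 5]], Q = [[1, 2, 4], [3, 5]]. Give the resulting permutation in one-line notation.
1 3 2 5 4

Reverse the RSK construction: for i from n down to 1, find the cell of Q containing i, remove the entry at that cell from P, and reverse-bump it up through P; the value ejected from row 1 is w(i).

Step i=5: Q has 5 at row 2, column 2; remove 5 from row 2 of P and reverse-bump: 5 enters row 1 and ejects 4. So w(5) = 4. P is now [[1, 2, 5], [3]].
Step i=4: Q has 4 at row 1, column 3; remove that cell from P, ejecting 5. So w(4) = 5. P is now [[1, 2], [3]].
Step i=3: Q has 3 at row 2, column 1; remove 3 from row 2 of P and reverse-bump: 3 enters row 1 and ejects 2. So w(3) = 2. P is now [[1, 3]].
Step i=2: Q has 2 at row 1, column 2; remove that cell from P, ejecting 3. So w(2) = 3. P is now [[1]].
Step i=1: Q has 1 at row 1, column 1; remove that cell from P, ejecting 1. So w(1) = 1. P is now [].

So w = 1 3 2 5 4.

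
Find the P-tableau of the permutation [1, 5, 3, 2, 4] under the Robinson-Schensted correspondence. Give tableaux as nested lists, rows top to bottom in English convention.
P = [[1, 2, 4], [3], [5]]

Insert 1: appended to row 1. P = [[1]].
Insert 5: appended to row 1. P = [[1, 5]].
Insert 3: 3 bumps 5 from row 1; 5 starts row 2. P = [[1, 3], [5]].
Insert 2: 2 bumps 3 from row 1; 3 bumps 5 from row 2; 5 starts row 3. P = [[1, 2], [3], [5]].
Insert 4: appended to row 1. P = [[1, 2, 4], [3], [5]].

So P = [[1, 2, 4], [3], [5]].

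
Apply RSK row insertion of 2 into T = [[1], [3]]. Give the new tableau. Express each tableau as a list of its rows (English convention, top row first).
2 is larger than every entry of row 1, so it is appended to row 1. The new tableau is [[1, 2], [3]].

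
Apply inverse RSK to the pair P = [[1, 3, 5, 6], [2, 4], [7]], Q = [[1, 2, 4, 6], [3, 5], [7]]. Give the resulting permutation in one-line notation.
2 4 1 7 5 6 3

Reverse RSK: for i = n, n-1, ..., 1, locate i in Q, remove the corresponding corner cell from P, and reverse-bump its entry up through P; the value ejected from row 1 is w(i).

So w = 2 4 1 7 5 6 3.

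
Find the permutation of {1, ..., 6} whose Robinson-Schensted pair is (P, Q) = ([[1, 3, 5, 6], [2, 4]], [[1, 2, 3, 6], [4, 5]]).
2 4 5 1 3 6

Reverse the RSK construction: for i from n down to 1, find the cell of Q containing i, remove the entry at that cell from P, and reverse-bump it up through P; the value ejected from row 1 is w(i).

Step i=6: Q has 6 at row 1, column 4; remove that cell from P, ejecting 6. So w(6) = 6. P is now [[1, 3, 5], [2, 4]].
Step i=5: Q has 5 at row 2, column 2; remove 4 from row 2 of P and reverse-bump: 4 enters row 1 and ejects 3. So w(5) = 3. P is now [[1, 4, 5], [2]].
Step i=4: Q has 4 at row 2, column 1; remove 2 from row 2 of P and reverse-bump: 2 enters row 1 and ejects 1. So w(4) = 1. P is now [[2, 4, 5]].
Step i=3: Q has 3 at row 1, column 3; remove that cell from P, ejecting 5. So w(3) = 5. P is now [[2, 4]].
Step i=2: Q has 2 at row 1, column 2; remove that cell from P, ejecting 4. So w(2) = 4. P is now [[2]].
Step i=1: Q has 1 at row 1, column 1; remove that cell from P, ejecting 2. So w(1) = 2. P is now [].

So w = 2 4 5 1 3 6.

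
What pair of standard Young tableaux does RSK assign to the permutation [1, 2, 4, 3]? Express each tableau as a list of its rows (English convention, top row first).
Insert each entry of the permutation into P by Schensted row insertion, recording in Q the position of each new cell.

Insert 1: appended to row 1. P = [[1]], Q = [[1]].
Insert 2: appended to row 1. P = [[1, 2]], Q = [[1, 2]].
Insert 4: appended to row 1. P = [[1, 2, 4]], Q = [[1, 2, 3]].
Insert 3: 3 bumps 4 from row 1; 4 starts row 2. P = [[1, 2, 3], [4]], Q = [[1, 2, 3], [4]].

So P = [[1, 2, 3], [4]], Q = [[1, 2, 3], [4]].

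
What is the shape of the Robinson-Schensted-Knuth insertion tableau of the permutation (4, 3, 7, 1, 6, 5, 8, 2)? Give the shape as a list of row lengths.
Row-insert each entry into an empty tableau.

After inserting 4: P = [[4]].
After inserting 3: P = [[3], [4]].
After inserting 7: P = [[3, 7], [4]].
After inserting 1: P = [[1, 7], [3], [4]].
After inserting 6: P = [[1, 6], [3, 7], [4]].
After inserting 5: P = [[1, 5], [3, 6], [4, 7]].
After inserting 8: P = [[1, 5, 8], [3, 6], [4, 7]].
After inserting 2: P = [[1, 2, 8], [3, 5], [4, 6], [7]].

The final insertion tableau P = [[1, 2, 8], [3, 5], [4, 6], [7]] has shape [3, 2, 2, 1].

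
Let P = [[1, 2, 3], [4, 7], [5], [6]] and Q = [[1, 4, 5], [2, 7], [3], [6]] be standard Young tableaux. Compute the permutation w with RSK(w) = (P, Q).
Reverse RSK: for i = n, n-1, ..., 1, locate i in Q, remove the corresponding corner cell from P, and reverse-bump its entry up through P; the value ejected from row 1 is w(i).

So w = 6 5 1 4 7 2 3.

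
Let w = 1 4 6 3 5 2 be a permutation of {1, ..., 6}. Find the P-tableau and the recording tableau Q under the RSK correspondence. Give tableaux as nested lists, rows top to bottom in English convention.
P = [[1, 2, 5], [3, 6], [4]], Q = [[1, 2, 3], [4, 5], [6]]

Insert each entry of the permutation into P by Schensted row insertion, recording in Q the position of each new cell.

Insert 1: appended to row 1. P = [[1]].
Insert 4: appended to row 1. P = [[1, 4]].
Insert 6: appended to row 1. P = [[1, 4, 6]].
Insert 3: 3 bumps 4 from row 1; 4 starts row 2. P = [[1, 3, 6], [4]].
Insert 5: 5 bumps 6 from row 1; 6 appends to row 2. P = [[1, 3, 5], [4, 6]].
Insert 2: 2 bumps 3 from row 1; 3 bumps 4 from row 2; 4 starts row 3. P = [[1, 2, 5], [3, 6], [4]].

So P = [[1, 2, 5], [3, 6], [4]], Q = [[1, 2, 3], [4, 5], [6]].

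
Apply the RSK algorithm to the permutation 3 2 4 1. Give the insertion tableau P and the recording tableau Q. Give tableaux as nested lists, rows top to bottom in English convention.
Insert each entry of the permutation into P by Schensted row insertion, recording in Q the position of each new cell.

Insert 3: appended to row 1. P = [[3]], Q = [[1]].
Insert 2: 2 bumps 3 from row 1; 3 starts row 2. P = [[2], [3]], Q = [[1], [2]].
Insert 4: appended to row 1. P = [[2, 4], [3]], Q = [[1, 3], [2]].
Insert 1: 1 bumps 2 from row 1; 2 bumps 3 from row 2; 3 starts row 3. P = [[1, 4], [2], [3]], Q = [[1, 3], [2], [4]].

So P = [[1, 4], [2], [3]], Q = [[1, 3], [2], [4]].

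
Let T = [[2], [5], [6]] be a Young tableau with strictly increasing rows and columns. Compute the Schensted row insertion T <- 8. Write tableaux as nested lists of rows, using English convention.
[[2, 8], [5], [6]]

8 is larger than every entry of row 1, so it is appended to row 1. The new tableau is [[2, 8], [5], [6]].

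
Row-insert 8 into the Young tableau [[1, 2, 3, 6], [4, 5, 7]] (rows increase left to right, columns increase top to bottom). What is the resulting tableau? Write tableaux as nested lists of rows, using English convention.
[[1, 2, 3, 6, 8], [4, 5, 7]]

8 is larger than every entry of row 1, so it is appended to row 1. The new tableau is [[1, 2, 3, 6, 8], [4, 5, 7]].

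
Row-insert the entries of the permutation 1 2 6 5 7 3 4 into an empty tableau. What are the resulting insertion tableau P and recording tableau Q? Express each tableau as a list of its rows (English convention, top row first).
Insert each entry of the permutation into P by Schensted row insertion, recording in Q the position of each new cell.

Insert 1: appended to row 1. P = [[1]].
Insert 2: appended to row 1. P = [[1, 2]].
Insert 6: appended to row 1. P = [[1, 2, 6]].
Insert 5: 5 bumps 6 from row 1; 6 starts row 2. P = [[1, 2, 5], [6]].
Insert 7: appended to row 1. P = [[1, 2, 5, 7], [6]].
Insert 3: 3 bumps 5 from row 1; 5 bumps 6 from row 2; 6 starts row 3. P = [[1, 2, 3, 7], [5], [6]].
Insert 4: 4 bumps 7 from row 1; 7 appends to row 2. P = [[1, 2, 3, 4], [5, 7], [6]].

So P = [[1, 2, 3, 4], [5, 7], [6]], Q = [[1, 2, 3, 5], [4, 7], [6]].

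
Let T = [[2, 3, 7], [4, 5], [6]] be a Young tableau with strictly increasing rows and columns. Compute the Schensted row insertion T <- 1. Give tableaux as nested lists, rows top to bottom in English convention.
[[1, 3, 7], [2, 5], [4], [6]]

In row 1, 1 replaces 2 (the leftmost entry greater than 1); 2 is bumped to row 2. In row 2, 2 replaces 4 (the leftmost entry greater than 2); 4 is bumped to row 3. In row 3, 4 replaces 6 (the leftmost entry greater than 4); 6 is bumped to row 4. 6 starts a new row 4. The new tableau is [[1, 3, 7], [2, 5], [4], [6]].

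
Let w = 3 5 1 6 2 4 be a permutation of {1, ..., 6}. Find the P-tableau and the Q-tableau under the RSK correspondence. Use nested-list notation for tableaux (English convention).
Insert each entry of the permutation into P by Schensted row insertion, recording in Q the position of each new cell.

Insert 3: appended to row 1. P = [[3]].
Insert 5: appended to row 1. P = [[3, 5]].
Insert 1: 1 bumps 3 from row 1; 3 starts row 2. P = [[1, 5], [3]].
Insert 6: appended to row 1. P = [[1, 5, 6], [3]].
Insert 2: 2 bumps 5 from row 1; 5 appends to row 2. P = [[1, 2, 6], [3, 5]].
Insert 4: 4 bumps 6 from row 1; 6 appends to row 2. P = [[1, 2, 4], [3, 5, 6]].

So P = [[1, 2, 4], [3, 5, 6]], Q = [[1, 2, 4], [3, 5, 6]].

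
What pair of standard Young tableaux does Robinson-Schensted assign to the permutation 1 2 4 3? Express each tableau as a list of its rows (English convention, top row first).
Insert each entry of the permutation into P by Schensted row insertion, recording in Q the position of each new cell.

Insert 1: appended to row 1. P = [[1]], Q = [[1]].
Insert 2: appended to row 1. P = [[1, 2]], Q = [[1, 2]].
Insert 4: appended to row 1. P = [[1, 2, 4]], Q = [[1, 2, 3]].
Insert 3: 3 bumps 4 from row 1; 4 starts row 2. P = [[1, 2, 3], [4]], Q = [[1, 2, 3], [4]].

So P = [[1, 2, 3], [4]], Q = [[1, 2, 3], [4]].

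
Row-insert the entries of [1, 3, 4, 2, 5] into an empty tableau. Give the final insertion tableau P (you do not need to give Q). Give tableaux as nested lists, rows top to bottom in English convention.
P = [[1, 2, 4, 5], [3]]

Insert 1: appended to row 1. P = [[1]].
Insert 3: appended to row 1. P = [[1, 3]].
Insert 4: appended to row 1. P = [[1, 3, 4]].
Insert 2: 2 bumps 3 from row 1; 3 starts row 2. P = [[1, 2, 4], [3]].
Insert 5: appended to row 1. P = [[1, 2, 4, 5], [3]].

So P = [[1, 2, 4, 5], [3]].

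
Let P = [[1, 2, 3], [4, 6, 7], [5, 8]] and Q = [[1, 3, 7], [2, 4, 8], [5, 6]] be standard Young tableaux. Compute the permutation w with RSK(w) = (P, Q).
5 4 8 6 1 2 7 3

Reverse the RSK construction: for i from n down to 1, find the cell of Q containing i, remove the entry at that cell from P, and reverse-bump it up through P; the value ejected from row 1 is w(i).

Step i=8: Q has 8 at row 2, column 3; remove 7 from row 2 of P and reverse-bump: 7 enters row 1 and ejects 3. So w(8) = 3. P is now [[1, 2, 7], [4, 6], [5, 8]].
Step i=7: Q has 7 at row 1, column 3; remove that cell from P, ejecting 7. So w(7) = 7. P is now [[1, 2], [4, 6], [5, 8]].
Step i=6: Q has 6 at row 3, column 2; remove 8 from row 3 of P and reverse-bump: 8 enters row 2 and ejects 6; 6 enters row 1 and ejects 2. So w(6) = 2. P is now [[1, 6], [4, 8], [5]].
Step i=5: Q has 5 at row 3, column 1; remove 5 from row 3 of P and reverse-bump: 5 enters row 2 and ejects 4; 4 enters row 1 and ejects 1. So w(5) = 1. P is now [[4, 6], [5, 8]].
Step i=4: Q has 4 at row 2, column 2; remove 8 from row 2 of P and reverse-bump: 8 enters row 1 and ejects 6. So w(4) = 6. P is now [[4, 8], [5]].
Step i=3: Q has 3 at row 1, column 2; remove that cell from P, ejecting 8. So w(3) = 8. P is now [[4], [5]].
Step i=2: Q has 2 at row 2, column 1; remove 5 from row 2 of P and reverse-bump: 5 enters row 1 and ejects 4. So w(2) = 4. P is now [[5]].
Step i=1: Q has 1 at row 1, column 1; remove that cell from P, ejecting 5. So w(1) = 5. P is now [].

So w = 5 4 8 6 1 2 7 3.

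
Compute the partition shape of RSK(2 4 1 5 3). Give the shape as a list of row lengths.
Row-insert each entry into an empty tableau.

After inserting 2: P = [[2]].
After inserting 4: P = [[2, 4]].
After inserting 1: P = [[1, 4], [2]].
After inserting 5: P = [[1, 4, 5], [2]].
After inserting 3: P = [[1, 3, 5], [2, 4]].

The final insertion tableau P = [[1, 3, 5], [2, 4]] has shape [3, 2].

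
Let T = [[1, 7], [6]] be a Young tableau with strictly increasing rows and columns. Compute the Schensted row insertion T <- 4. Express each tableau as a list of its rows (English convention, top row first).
[[1, 4], [6, 7]]

In row 1, 4 replaces 7 (the leftmost entry greater than 4); 7 is bumped to row 2. 7 is appended to row 2. The new tableau is [[1, 4], [6, 7]].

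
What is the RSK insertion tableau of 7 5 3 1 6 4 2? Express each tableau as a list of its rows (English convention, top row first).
P = [[1, 2], [3, 4], [5, 6], [7]]

Insert 7: appended to row 1. P = [[7]].
Insert 5: 5 bumps 7 from row 1; 7 starts row 2. P = [[5], [7]].
Insert 3: 3 bumps 5 from row 1; 5 bumps 7 from row 2; 7 starts row 3. P = [[3], [5], [7]].
Insert 1: 1 bumps 3 from row 1; 3 bumps 5 from row 2; 5 bumps 7 from row 3; 7 starts row 4. P = [[1], [3], [5], [7]].
Insert 6: appended to row 1. P = [[1, 6], [3], [5], [7]].
Insert 4: 4 bumps 6 from row 1; 6 appends to row 2. P = [[1, 4], [3, 6], [5], [7]].
Insert 2: 2 bumps 4 from row 1; 4 bumps 6 from row 2; 6 appends to row 3. P = [[1, 2], [3, 4], [5, 6], [7]].

So P = [[1, 2], [3, 4], [5, 6], [7]].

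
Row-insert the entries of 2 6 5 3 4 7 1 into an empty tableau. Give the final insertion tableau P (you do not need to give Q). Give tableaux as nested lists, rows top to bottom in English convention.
P = [[1, 3, 4, 7], [2], [5], [6]]

Insert 2: appended to row 1. P = [[2]].
Insert 6: appended to row 1. P = [[2, 6]].
Insert 5: 5 bumps 6 from row 1; 6 starts row 2. P = [[2, 5], [6]].
Insert 3: 3 bumps 5 from row 1; 5 bumps 6 from row 2; 6 starts row 3. P = [[2, 3], [5], [6]].
Insert 4: appended to row 1. P = [[2, 3, 4], [5], [6]].
Insert 7: appended to row 1. P = [[2, 3, 4, 7], [5], [6]].
Insert 1: 1 bumps 2 from row 1; 2 bumps 5 from row 2; 5 bumps 6 from row 3; 6 starts row 4. P = [[1, 3, 4, 7], [2], [5], [6]].

So P = [[1, 3, 4, 7], [2], [5], [6]].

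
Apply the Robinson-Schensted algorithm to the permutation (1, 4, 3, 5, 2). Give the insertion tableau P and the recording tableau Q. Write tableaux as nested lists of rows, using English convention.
P = [[1, 2, 5], [3], [4]], Q = [[1, 2, 4], [3], [5]]

Insert each entry of the permutation into P by Schensted row insertion, recording in Q the position of each new cell.

Insert 1: appended to row 1. P = [[1]], Q = [[1]].
Insert 4: appended to row 1. P = [[1, 4]], Q = [[1, 2]].
Insert 3: 3 bumps 4 from row 1; 4 starts row 2. P = [[1, 3], [4]], Q = [[1, 2], [3]].
Insert 5: appended to row 1. P = [[1, 3, 5], [4]], Q = [[1, 2, 4], [3]].
Insert 2: 2 bumps 3 from row 1; 3 bumps 4 from row 2; 4 starts row 3. P = [[1, 2, 5], [3], [4]], Q = [[1, 2, 4], [3], [5]].

So P = [[1, 2, 5], [3], [4]], Q = [[1, 2, 4], [3], [5]].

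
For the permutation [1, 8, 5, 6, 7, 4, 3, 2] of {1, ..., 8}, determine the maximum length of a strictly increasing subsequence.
4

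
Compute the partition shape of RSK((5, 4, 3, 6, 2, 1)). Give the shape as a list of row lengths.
RSK row insertion gives P = [[1, 6], [2], [3], [4], [5]], which has shape [2, 1, 1, 1, 1].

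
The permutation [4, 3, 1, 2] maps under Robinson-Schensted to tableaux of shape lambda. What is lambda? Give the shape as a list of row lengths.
[2, 1, 1]

Row-insert each entry into an empty tableau.

After inserting 4: P = [[4]].
After inserting 3: P = [[3], [4]].
After inserting 1: P = [[1], [3], [4]].
After inserting 2: P = [[1, 2], [3], [4]].

The final insertion tableau P = [[1, 2], [3], [4]] has shape [2, 1, 1].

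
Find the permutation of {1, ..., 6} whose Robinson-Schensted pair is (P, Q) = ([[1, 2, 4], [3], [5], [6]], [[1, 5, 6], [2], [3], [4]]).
Reverse the RSK construction: for i from n down to 1, find the cell of Q containing i, remove the entry at that cell from P, and reverse-bump it up through P; the value ejected from row 1 is w(i).

Step i=6: Q has 6 at row 1, column 3; remove that cell from P, ejecting 4. So w(6) = 4. P is now [[1, 2], [3], [5], [6]].
Step i=5: Q has 5 at row 1, column 2; remove that cell from P, ejecting 2. So w(5) = 2. P is now [[1], [3], [5], [6]].
Step i=4: Q has 4 at row 4, column 1; remove 6 from row 4 of P and reverse-bump: 6 enters row 3 and ejects 5; 5 enters row 2 and ejects 3; 3 enters row 1 and ejects 1. So w(4) = 1. P is now [[3], [5], [6]].
Step i=3: Q has 3 at row 3, column 1; remove 6 from row 3 of P and reverse-bump: 6 enters row 2 and ejects 5; 5 enters row 1 and ejects 3. So w(3) = 3. P is now [[5], [6]].
Step i=2: Q has 2 at row 2, column 1; remove 6 from row 2 of P and reverse-bump: 6 enters row 1 and ejects 5. So w(2) = 5. P is now [[6]].
Step i=1: Q has 1 at row 1, column 1; remove that cell from P, ejecting 6. So w(1) = 6. P is now [].

So w = 6 5 3 1 2 4.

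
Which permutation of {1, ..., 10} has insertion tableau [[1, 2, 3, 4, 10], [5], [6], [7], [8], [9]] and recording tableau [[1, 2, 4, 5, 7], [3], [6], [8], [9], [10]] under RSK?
1 9 2 3 8 7 10 6 5 4

Reverse the RSK construction: for i from n down to 1, find the cell of Q containing i, remove the entry at that cell from P, and reverse-bump it up through P; the value ejected from row 1 is w(i).

Step i=10: Q has 10 at row 6, column 1; remove 9 from row 6 of P and reverse-bump: 9 enters row 5 and ejects 8; 8 enters row 4 and ejects 7; 7 enters row 3 and ejects 6; 6 enters row 2 and ejects 5; 5 enters row 1 and ejects 4. So w(10) = 4. P is now [[1, 2, 3, 5, 10], [6], [7], [8], [9]].
Step i=9: Q has 9 at row 5, column 1; remove 9 from row 5 of P and reverse-bump: 9 enters row 4 and ejects 8; 8 enters row 3 and ejects 7; 7 enters row 2 and ejects 6; 6 enters row 1 and ejects 5. So w(9) = 5. P is now [[1, 2, 3, 6, 10], [7], [8], [9]].
Step i=8: Q has 8 at row 4, column 1; remove 9 from row 4 of P and reverse-bump: 9 enters row 3 and ejects 8; 8 enters row 2 and ejects 7; 7 enters row 1 and ejects 6. So w(8) = 6. P is now [[1, 2, 3, 7, 10], [8], [9]].
Step i=7: Q has 7 at row 1, column 5; remove that cell from P, ejecting 10. So w(7) = 10. P is now [[1, 2, 3, 7], [8], [9]].
Step i=6: Q has 6 at row 3, column 1; remove 9 from row 3 of P and reverse-bump: 9 enters row 2 and ejects 8; 8 enters row 1 and ejects 7. So w(6) = 7. P is now [[1, 2, 3, 8], [9]].
Step i=5: Q has 5 at row 1, column 4; remove that cell from P, ejecting 8. So w(5) = 8. P is now [[1, 2, 3], [9]].
Step i=4: Q has 4 at row 1, column 3; remove that cell from P, ejecting 3. So w(4) = 3. P is now [[1, 2], [9]].
Step i=3: Q has 3 at row 2, column 1; remove 9 from row 2 of P and reverse-bump: 9 enters row 1 and ejects 2. So w(3) = 2. P is now [[1, 9]].
Step i=2: Q has 2 at row 1, column 2; remove that cell from P, ejecting 9. So w(2) = 9. P is now [[1]].
Step i=1: Q has 1 at row 1, column 1; remove that cell from P, ejecting 1. So w(1) = 1. P is now [].

So w = 1 9 2 3 8 7 10 6 5 4.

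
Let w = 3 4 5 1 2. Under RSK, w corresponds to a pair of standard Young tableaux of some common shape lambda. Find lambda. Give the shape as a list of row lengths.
[3, 2]

RSK row insertion gives P = [[1, 2, 5], [3, 4]], which has shape [3, 2].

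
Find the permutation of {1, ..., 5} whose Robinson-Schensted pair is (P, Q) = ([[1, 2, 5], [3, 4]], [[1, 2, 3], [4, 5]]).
3 4 5 1 2

Reverse the RSK construction: for i from n down to 1, find the cell of Q containing i, remove the entry at that cell from P, and reverse-bump it up through P; the value ejected from row 1 is w(i).

Step i=5: Q has 5 at row 2, column 2; remove 4 from row 2 of P and reverse-bump: 4 enters row 1 and ejects 2. So w(5) = 2. P is now [[1, 4, 5], [3]].
Step i=4: Q has 4 at row 2, column 1; remove 3 from row 2 of P and reverse-bump: 3 enters row 1 and ejects 1. So w(4) = 1. P is now [[3, 4, 5]].
Step i=3: Q has 3 at row 1, column 3; remove that cell from P, ejecting 5. So w(3) = 5. P is now [[3, 4]].
Step i=2: Q has 2 at row 1, column 2; remove that cell from P, ejecting 4. So w(2) = 4. P is now [[3]].
Step i=1: Q has 1 at row 1, column 1; remove that cell from P, ejecting 3. So w(1) = 3. P is now [].

So w = 3 4 5 1 2.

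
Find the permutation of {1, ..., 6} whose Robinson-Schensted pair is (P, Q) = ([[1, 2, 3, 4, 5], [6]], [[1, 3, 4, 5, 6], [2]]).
Reverse RSK: for i = n, n-1, ..., 1, locate i in Q, remove the corresponding corner cell from P, and reverse-bump its entry up through P; the value ejected from row 1 is w(i).

So w = 6 1 2 3 4 5.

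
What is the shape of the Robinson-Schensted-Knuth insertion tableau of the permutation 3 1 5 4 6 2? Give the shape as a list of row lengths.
[3, 2, 1]

Row-insert each entry into an empty tableau.

After inserting 3: P = [[3]].
After inserting 1: P = [[1], [3]].
After inserting 5: P = [[1, 5], [3]].
After inserting 4: P = [[1, 4], [3, 5]].
After inserting 6: P = [[1, 4, 6], [3, 5]].
After inserting 2: P = [[1, 2, 6], [3, 4], [5]].

The final insertion tableau P = [[1, 2, 6], [3, 4], [5]] has shape [3, 2, 1].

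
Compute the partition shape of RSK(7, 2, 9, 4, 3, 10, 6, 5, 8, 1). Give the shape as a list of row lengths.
[4, 3, 2, 1]

Row-insert each entry into an empty tableau.

After inserting 7: P = [[7]].
After inserting 2: P = [[2], [7]].
After inserting 9: P = [[2, 9], [7]].
After inserting 4: P = [[2, 4], [7, 9]].
After inserting 3: P = [[2, 3], [4, 9], [7]].
After inserting 10: P = [[2, 3, 10], [4, 9], [7]].
After inserting 6: P = [[2, 3, 6], [4, 9, 10], [7]].
After inserting 5: P = [[2, 3, 5], [4, 6, 10], [7, 9]].
After inserting 8: P = [[2, 3, 5, 8], [4, 6, 10], [7, 9]].
After inserting 1: P = [[1, 3, 5, 8], [2, 6, 10], [4, 9], [7]].

The final insertion tableau P = [[1, 3, 5, 8], [2, 6, 10], [4, 9], [7]] has shape [4, 3, 2, 1].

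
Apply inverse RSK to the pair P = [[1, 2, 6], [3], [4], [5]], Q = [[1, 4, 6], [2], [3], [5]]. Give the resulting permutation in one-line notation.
5 4 1 3 2 6

Reverse the RSK construction: for i from n down to 1, find the cell of Q containing i, remove the entry at that cell from P, and reverse-bump it up through P; the value ejected from row 1 is w(i).

Step i=6: Q has 6 at row 1, column 3; remove that cell from P, ejecting 6. So w(6) = 6. P is now [[1, 2], [3], [4], [5]].
Step i=5: Q has 5 at row 4, column 1; remove 5 from row 4 of P and reverse-bump: 5 enters row 3 and ejects 4; 4 enters row 2 and ejects 3; 3 enters row 1 and ejects 2. So w(5) = 2. P is now [[1, 3], [4], [5]].
Step i=4: Q has 4 at row 1, column 2; remove that cell from P, ejecting 3. So w(4) = 3. P is now [[1], [4], [5]].
Step i=3: Q has 3 at row 3, column 1; remove 5 from row 3 of P and reverse-bump: 5 enters row 2 and ejects 4; 4 enters row 1 and ejects 1. So w(3) = 1. P is now [[4], [5]].
Step i=2: Q has 2 at row 2, column 1; remove 5 from row 2 of P and reverse-bump: 5 enters row 1 and ejects 4. So w(2) = 4. P is now [[5]].
Step i=1: Q has 1 at row 1, column 1; remove that cell from P, ejecting 5. So w(1) = 5. P is now [].

So w = 5 4 1 3 2 6.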